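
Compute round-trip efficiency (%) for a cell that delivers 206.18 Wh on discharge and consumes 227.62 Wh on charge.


eta_e = E_dis / E_chg * 100 = 206.18 / 227.62 * 100 = 90.58%

90.58%


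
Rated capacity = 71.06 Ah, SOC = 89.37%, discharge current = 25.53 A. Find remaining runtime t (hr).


Step 1: remaining = SOC/100 * C_total = 89.37/100 * 71.06 = 63.506 Ah
Step 2: t = remaining / I = 63.506 / 25.53 = 2.488 hr

2.488 hr


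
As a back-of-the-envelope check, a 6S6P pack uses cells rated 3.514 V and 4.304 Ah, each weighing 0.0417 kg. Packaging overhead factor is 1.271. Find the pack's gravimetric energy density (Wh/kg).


Step 1: V_pack = 6 * 3.514 = 21.084 V
Step 2: C_pack = 6 * 4.304 = 25.824 Ah
Step 3: E_pack = V_pack * C_pack = 21.084 * 25.824 = 544.47 Wh
Step 4: m_pack = 6 * 6 * 0.0417 * 1.271 = 1.908 kg
Step 5: ED = E_pack / m_pack = 544.47 / 1.908 = 285.4 Wh/kg

285.4 Wh/kg


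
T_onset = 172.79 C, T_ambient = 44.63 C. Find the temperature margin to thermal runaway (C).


margin = T_onset - T_ambient = 172.79 - 44.63 = 128.16 C

128.16 C


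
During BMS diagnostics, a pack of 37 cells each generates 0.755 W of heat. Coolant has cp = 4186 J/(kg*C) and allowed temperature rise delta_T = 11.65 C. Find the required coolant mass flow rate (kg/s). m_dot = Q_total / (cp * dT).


Step 1: Total heat Q = 37 * 0.755 W = 27.935 W
Step 2: denom = cp * dT = 4186 * 11.65 = 48767
Step 3: m_dot = 27.935 / 48767 = 5.728e-04 kg/s

5.728e-04 kg/s


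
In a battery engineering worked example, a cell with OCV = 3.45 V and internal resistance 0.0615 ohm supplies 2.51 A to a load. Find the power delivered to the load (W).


Step 1: V_terminal = OCV - I*R = 3.45 - 2.51 * 0.0615 = 3.2956 V
Step 2: P_out = V_terminal * I = 3.2956 * 2.51 = 8.272 W

8.272 W


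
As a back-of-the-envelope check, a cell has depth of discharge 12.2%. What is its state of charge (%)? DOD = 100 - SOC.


SOC = 100 - DOD = 100 - 12.2 = 87.8%

87.8%


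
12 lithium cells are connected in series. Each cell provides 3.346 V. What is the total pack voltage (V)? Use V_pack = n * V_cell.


V_pack = n * V_cell = 12 * 3.346 = 40.152 V

40.152 V


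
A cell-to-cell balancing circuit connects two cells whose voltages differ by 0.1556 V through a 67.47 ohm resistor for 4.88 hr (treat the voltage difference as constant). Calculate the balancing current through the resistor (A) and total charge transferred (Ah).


First, Ohm's law: I_bal = 0.1556 V / 67.47 ohm = 0.0023062 A
Then Q = I * t = 0.0023062 A * 4.88 hr = 0.01125 Ah

I=0.0023062 A, Q=0.01125 Ah


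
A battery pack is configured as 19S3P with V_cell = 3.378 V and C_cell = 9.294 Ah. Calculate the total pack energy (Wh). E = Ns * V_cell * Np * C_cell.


V_pack = 19 * 3.378 = 64.182 V
C_pack = 3 * 9.294 = 27.882 Ah
E = V_pack * C_pack = 64.182 * 27.882 = 1790 Wh

1790 Wh


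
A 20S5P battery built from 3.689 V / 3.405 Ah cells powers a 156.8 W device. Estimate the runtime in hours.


Step 1: E_pack = Ns * V_cell * Np * C_cell = 20 * 3.689 * 5 * 3.405 = 1256.1 Wh
Step 2: t = E_pack / P = 1256.1 / 156.8 = 8.011 hr

8.011 hr


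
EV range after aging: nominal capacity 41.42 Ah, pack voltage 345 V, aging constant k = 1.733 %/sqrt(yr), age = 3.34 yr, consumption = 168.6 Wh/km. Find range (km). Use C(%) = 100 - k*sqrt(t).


Step 1: capacity retention = 100 - 1.733 * sqrt(3.34) = 100 - 1.733 * 1.8276 = 96.833%
Step 2: C_now = 41.42 * 96.833/100 = 40.108 Ah
Step 3: E_pack = V * C_now = 345 * 40.108 = 13837 Wh
Step 4: range = E_pack / consumption = 13837 / 168.6 = 82.07 km

82.07 km


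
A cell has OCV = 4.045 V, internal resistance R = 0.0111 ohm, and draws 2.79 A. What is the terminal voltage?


V = OCV - I*R = 4.045 - 2.79 * 0.0111 = 4.014 V

4.014 V


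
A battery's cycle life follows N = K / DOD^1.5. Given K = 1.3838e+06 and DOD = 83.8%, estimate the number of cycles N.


Step 1: DOD^1.5 = 83.8^1.5 = 767.12
Step 2: N = 1.3838e+06 / 767.12 = 1804 cycles

1804 cycles


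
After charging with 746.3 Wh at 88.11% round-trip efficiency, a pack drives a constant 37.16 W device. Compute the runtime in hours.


Step 1: E_discharge = eta/100 * E_charge = 88.11/100 * 746.3 = 657.56 Wh
Step 2: t = E_discharge / P = 657.56 / 37.16 = 17.70 hr

17.70 hr


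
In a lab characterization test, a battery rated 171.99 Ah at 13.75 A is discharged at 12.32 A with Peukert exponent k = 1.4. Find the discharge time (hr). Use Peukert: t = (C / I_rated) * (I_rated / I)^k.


t_rated = C / I_rated = 171.99 / 13.75 = 12.508 hr
(I_rated/I)^k = (1.1161)^1.4 = 1.1662
t = t_rated * (I_rated/I)^k = 12.508 * 1.1662 = 14.59 hr

14.59 hr


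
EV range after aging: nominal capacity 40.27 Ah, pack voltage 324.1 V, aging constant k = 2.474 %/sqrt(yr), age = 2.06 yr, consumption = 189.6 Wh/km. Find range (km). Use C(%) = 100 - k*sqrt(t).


Step 1: capacity retention = 100 - 2.474 * sqrt(2.06) = 100 - 2.474 * 1.4353 = 96.449%
Step 2: C_now = 40.27 * 96.449/100 = 38.84 Ah
Step 3: E_pack = V * C_now = 324.1 * 38.84 = 12588 Wh
Step 4: range = E_pack / consumption = 12588 / 189.6 = 66.39 km

66.39 km


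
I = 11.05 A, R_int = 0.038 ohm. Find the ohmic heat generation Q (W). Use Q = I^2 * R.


Q = I^2 * R = 11.05^2 * 0.038 = 4.640 W

4.640 W


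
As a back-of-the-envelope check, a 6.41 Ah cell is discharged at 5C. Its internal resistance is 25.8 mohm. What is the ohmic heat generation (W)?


Convert: R = 25.8 mohm = 0.0258 ohm
Step 1: I = C_rate * capacity = 5 * 6.41 = 32.05 A
Step 2: Q = I^2 * R = 32.05^2 * 0.0258 = 1027.2 * 0.0258 = 26.50 W

26.50 W


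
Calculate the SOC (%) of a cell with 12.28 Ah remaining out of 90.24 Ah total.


SOC = (remaining / total) * 100 = (12.28 / 90.24) * 100 = 13.61%

13.61%


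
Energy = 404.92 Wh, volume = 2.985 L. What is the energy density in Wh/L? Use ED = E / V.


Volumetric ED = 404.92 Wh / 2.985 L = 135.7 Wh/L

135.7 Wh/L


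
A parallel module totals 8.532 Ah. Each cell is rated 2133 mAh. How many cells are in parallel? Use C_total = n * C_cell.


Convert: C_cell = 2133 mAh = 2.133 Ah
n = C_total / C_cell = 8.532 / 2.133 = 4

4


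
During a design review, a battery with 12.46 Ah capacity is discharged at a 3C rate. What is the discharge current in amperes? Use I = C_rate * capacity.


At 3C: I = 3 * 12.46 Ah = 37.38 A

37.38 A


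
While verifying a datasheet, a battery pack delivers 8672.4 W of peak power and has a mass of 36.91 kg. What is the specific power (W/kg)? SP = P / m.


SP = P / m = 8672.4 / 36.91 = 235.0 W/kg

235.0 W/kg


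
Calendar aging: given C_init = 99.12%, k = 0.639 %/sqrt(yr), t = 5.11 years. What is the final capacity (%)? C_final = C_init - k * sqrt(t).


sqrt(t) = sqrt(5.11) = 2.2605
C_final = 99.12 - 0.639 * 2.2605 = 97.68%

97.68%


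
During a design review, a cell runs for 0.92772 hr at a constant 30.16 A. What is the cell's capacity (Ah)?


C = I * t = 30.16 * 0.92772 = 27.98 Ah

27.98 Ah


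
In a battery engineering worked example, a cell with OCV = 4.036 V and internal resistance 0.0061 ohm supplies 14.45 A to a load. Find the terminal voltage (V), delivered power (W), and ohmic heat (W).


Step 1: V_terminal = OCV - I*R = 4.036 - 14.45 * 0.0061 = 3.9479 V
Step 2: P_out = V_terminal * I = 3.9479 * 14.45 = 57.05 W
Step 3: Q = I^2 * R = 14.45^2 * 0.0061 = 1.274 W

V=3.9479 V, P=57.05 W, Q=1.274 W


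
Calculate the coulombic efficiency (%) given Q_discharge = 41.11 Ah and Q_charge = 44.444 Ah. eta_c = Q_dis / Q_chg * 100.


Coulombic efficiency = 41.11/44.444 * 100% = 92.50%

92.50%


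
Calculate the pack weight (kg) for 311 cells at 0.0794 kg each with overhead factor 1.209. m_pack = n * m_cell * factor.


Cell mass sum = 311 * 0.0794 = 24.693 kg
With overhead 1.209: m_pack = 24.693 * 1.209 = 29.85 kg

29.85 kg


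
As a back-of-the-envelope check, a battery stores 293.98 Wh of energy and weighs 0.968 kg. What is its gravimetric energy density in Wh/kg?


ED = E / m = 293.98 / 0.968 = 303.7 Wh/kg

303.7 Wh/kg


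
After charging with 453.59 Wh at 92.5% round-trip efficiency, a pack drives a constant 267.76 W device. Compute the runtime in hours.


Step 1: E_discharge = eta/100 * E_charge = 92.5/100 * 453.59 = 419.57 Wh
Step 2: t = E_discharge / P = 419.57 / 267.76 = 1.567 hr

1.567 hr


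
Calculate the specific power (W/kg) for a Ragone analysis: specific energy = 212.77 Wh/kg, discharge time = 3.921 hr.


Specific power = 212.77 Wh/kg / 3.921 hr = 54.26 W/kg

54.26 W/kg


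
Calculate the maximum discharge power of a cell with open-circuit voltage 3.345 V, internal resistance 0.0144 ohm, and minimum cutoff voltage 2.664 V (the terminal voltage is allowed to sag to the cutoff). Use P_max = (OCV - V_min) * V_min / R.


dV = OCV - V_min = 0.681 V (so I_max = dV / R)
P_max = dV * V_min / R = 0.681 * 2.664 / 0.0144 = 126.0 W

126.0 W


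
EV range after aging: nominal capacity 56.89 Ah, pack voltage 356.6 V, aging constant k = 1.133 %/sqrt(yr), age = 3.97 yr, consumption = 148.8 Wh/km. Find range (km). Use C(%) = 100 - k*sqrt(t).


Step 1: capacity retention = 100 - 1.133 * sqrt(3.97) = 100 - 1.133 * 1.9925 = 97.742%
Step 2: C_now = 56.89 * 97.742/100 = 55.605 Ah
Step 3: E_pack = V * C_now = 356.6 * 55.605 = 19829 Wh
Step 4: range = E_pack / consumption = 19829 / 148.8 = 133.3 km

133.3 km


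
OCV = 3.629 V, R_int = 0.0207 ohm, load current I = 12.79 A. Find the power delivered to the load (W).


Step 1: V_terminal = OCV - I*R = 3.629 - 12.79 * 0.0207 = 3.3642 V
Step 2: P_out = V_terminal * I = 3.3642 * 12.79 = 43.03 W

43.03 W


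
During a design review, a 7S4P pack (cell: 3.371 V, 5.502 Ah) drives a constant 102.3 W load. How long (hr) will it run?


Step 1: E_pack = Ns * V_cell * Np * C_cell = 7 * 3.371 * 4 * 5.502 = 519.32 Wh
Step 2: t = E_pack / P = 519.32 / 102.3 = 5.076 hr

5.076 hr


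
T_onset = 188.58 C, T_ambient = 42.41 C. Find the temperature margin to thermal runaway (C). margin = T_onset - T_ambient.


Safety margin = 188.58 C - 42.41 C = 146.17 C

146.17 C


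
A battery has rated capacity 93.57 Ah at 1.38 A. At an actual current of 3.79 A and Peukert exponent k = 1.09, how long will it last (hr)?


Step 1: t_rated = C / I_rated = 93.57 / 1.38 = 67.804 hr
Step 2: ratio = 1.38 / 3.79 = 0.36412
Step 3: ratio^k = 0.36412^1.09 = 0.33247
Step 4: t = t_rated * ratio^k = 67.804 * 0.33247 = 22.54 hr

22.54 hr


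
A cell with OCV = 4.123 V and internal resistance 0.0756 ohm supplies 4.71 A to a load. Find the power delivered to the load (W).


Step 1: V_terminal = OCV - I*R = 4.123 - 4.71 * 0.0756 = 3.7669 V
Step 2: P_out = V_terminal * I = 3.7669 * 4.71 = 17.74 W

17.74 W


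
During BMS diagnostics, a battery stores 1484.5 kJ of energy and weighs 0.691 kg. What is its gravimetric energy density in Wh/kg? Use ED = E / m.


Convert: E = 1484.5 kJ = 412.36 Wh
ED = E / m = 412.36 / 0.691 = 596.8 Wh/kg

596.8 Wh/kg


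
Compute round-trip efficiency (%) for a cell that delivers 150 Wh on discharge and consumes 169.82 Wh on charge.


Round-trip efficiency = 150/169.82 * 100% = 88.33%

88.33%


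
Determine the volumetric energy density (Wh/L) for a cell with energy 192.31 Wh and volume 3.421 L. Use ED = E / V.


ED = E / V = 192.31 / 3.421 = 56.21 Wh/L

56.21 Wh/L


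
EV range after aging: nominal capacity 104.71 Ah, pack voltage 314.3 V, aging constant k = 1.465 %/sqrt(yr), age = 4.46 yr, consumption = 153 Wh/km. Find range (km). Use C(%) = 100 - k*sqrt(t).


Step 1: capacity retention = 100 - 1.465 * sqrt(4.46) = 100 - 1.465 * 2.1119 = 96.906%
Step 2: C_now = 104.71 * 96.906/100 = 101.47 Ah
Step 3: E_pack = V * C_now = 314.3 * 101.47 = 31892 Wh
Step 4: range = E_pack / consumption = 31892 / 153 = 208.4 km

208.4 km


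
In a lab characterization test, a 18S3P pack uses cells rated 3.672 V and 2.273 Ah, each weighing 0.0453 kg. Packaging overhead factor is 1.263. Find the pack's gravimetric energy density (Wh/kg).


Step 1: V_pack = 18 * 3.672 = 66.096 V
Step 2: C_pack = 3 * 2.273 = 6.819 Ah
Step 3: E_pack = V_pack * C_pack = 66.096 * 6.819 = 450.71 Wh
Step 4: m_pack = 18 * 3 * 0.0453 * 1.263 = 3.0896 kg
Step 5: ED = E_pack / m_pack = 450.71 / 3.0896 = 145.9 Wh/kg

145.9 Wh/kg


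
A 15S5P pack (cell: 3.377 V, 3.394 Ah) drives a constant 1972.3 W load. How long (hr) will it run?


Step 1: E_pack = Ns * V_cell * Np * C_cell = 15 * 3.377 * 5 * 3.394 = 859.62 Wh
Step 2: t = E_pack / P = 859.62 / 1972.3 = 0.4358 hr

0.4358 hr


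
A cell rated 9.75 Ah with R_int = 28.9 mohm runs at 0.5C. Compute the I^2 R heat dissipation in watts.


Convert: R = 28.9 mohm = 0.0289 ohm
Step 1: I = C_rate * capacity = 0.5 * 9.75 = 4.875 A
Step 2: Q = I^2 * R = 4.875^2 * 0.0289 = 23.766 * 0.0289 = 0.6868 W

0.6868 W


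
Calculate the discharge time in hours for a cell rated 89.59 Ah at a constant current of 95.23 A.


Runtime = 89.59 Ah / 95.23 A = 0.9408 hr

0.9408 hr


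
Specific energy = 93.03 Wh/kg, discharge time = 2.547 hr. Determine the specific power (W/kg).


P_specific = E / t = 93.03 / 2.547 = 36.53 W/kg

36.53 W/kg


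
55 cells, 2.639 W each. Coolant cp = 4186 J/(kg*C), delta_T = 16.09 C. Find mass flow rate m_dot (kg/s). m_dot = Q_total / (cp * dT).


Step 1: Total heat Q = 55 * 2.639 W = 145.15 W
Step 2: denom = cp * dT = 4186 * 16.09 = 67353
Step 3: m_dot = 145.15 / 67353 = 0.002155 kg/s

0.002155 kg/s


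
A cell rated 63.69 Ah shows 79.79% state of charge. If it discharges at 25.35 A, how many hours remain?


Step 1: remaining = SOC/100 * C_total = 79.79/100 * 63.69 = 50.818 Ah
Step 2: t = remaining / I = 50.818 / 25.35 = 2.005 hr

2.005 hr


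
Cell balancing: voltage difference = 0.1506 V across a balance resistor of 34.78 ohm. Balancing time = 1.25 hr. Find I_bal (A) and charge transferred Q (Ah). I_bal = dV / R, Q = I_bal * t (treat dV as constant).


First, Ohm's law: I_bal = 0.1506 V / 34.78 ohm = 0.0043301 A
Then Q = I * t = 0.0043301 A * 1.25 hr = 0.005413 Ah

I=0.0043301 A, Q=0.005413 Ah


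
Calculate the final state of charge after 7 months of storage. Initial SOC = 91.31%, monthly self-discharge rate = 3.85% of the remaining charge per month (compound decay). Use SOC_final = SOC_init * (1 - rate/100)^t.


Monthly retention factor = 1 - 3.85/100 = 0.9615
Over 7 months: factor^7 = 0.75971
SOC_final = 91.31 * 0.75971 = 69.37%

69.37%


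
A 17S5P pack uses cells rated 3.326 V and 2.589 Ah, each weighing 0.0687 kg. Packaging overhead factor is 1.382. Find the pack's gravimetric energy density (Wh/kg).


Step 1: V_pack = 17 * 3.326 = 56.542 V
Step 2: C_pack = 5 * 2.589 = 12.945 Ah
Step 3: E_pack = V_pack * C_pack = 56.542 * 12.945 = 731.94 Wh
Step 4: m_pack = 17 * 5 * 0.0687 * 1.382 = 8.0702 kg
Step 5: ED = E_pack / m_pack = 731.94 / 8.0702 = 90.70 Wh/kg

90.70 Wh/kg


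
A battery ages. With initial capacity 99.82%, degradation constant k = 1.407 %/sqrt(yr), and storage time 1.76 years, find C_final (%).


sqrt(t) = sqrt(1.76) = 1.3266
C_final = 99.82 - 1.407 * 1.3266 = 97.95%

97.95%


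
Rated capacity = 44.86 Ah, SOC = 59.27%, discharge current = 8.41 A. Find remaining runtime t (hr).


Step 1: remaining = SOC/100 * C_total = 59.27/100 * 44.86 = 26.589 Ah
Step 2: t = remaining / I = 26.589 / 8.41 = 3.162 hr

3.162 hr


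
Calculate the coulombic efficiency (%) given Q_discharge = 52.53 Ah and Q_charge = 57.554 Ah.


Coulombic efficiency = 52.53/57.554 * 100% = 91.27%

91.27%


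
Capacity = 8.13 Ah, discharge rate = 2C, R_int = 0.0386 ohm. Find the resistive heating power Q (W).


Step 1: I = C_rate * capacity = 2 * 8.13 = 16.26 A
Step 2: Q = I^2 * R = 16.26^2 * 0.0386 = 264.39 * 0.0386 = 10.21 W

10.21 W


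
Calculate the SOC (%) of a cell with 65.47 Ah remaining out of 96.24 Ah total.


SOC = (remaining / total) * 100 = (65.47 / 96.24) * 100 = 68.03%

68.03%


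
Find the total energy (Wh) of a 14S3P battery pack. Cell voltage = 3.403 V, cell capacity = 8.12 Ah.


V_pack = 14 * 3.403 = 47.642 V
C_pack = 3 * 8.12 = 24.36 Ah
E = V_pack * C_pack = 47.642 * 24.36 = 1161 Wh

1161 Wh


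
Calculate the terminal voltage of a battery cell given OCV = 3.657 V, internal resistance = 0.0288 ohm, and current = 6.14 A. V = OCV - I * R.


IR drop = 6.14 * 0.0288 = 0.17683 V
V = 3.657 - 0.17683 = 3.480 V

3.480 V


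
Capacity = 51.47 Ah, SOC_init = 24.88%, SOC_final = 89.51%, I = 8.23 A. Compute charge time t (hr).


Step 1: dSOC = 89.51% - 24.88% = 64.63%
Step 2: delta_Ah = 51.47 * 64.63 / 100 = 33.265 Ah
Step 3: t = 33.265 / 8.23 = 4.042 hr

4.042 hr


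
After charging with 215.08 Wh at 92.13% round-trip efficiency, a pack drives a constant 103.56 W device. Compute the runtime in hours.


Step 1: E_discharge = eta/100 * E_charge = 92.13/100 * 215.08 = 198.15 Wh
Step 2: t = E_discharge / P = 198.15 / 103.56 = 1.913 hr

1.913 hr


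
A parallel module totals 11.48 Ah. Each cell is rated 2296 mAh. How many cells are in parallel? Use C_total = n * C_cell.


Convert: C_cell = 2296 mAh = 2.296 Ah
n = C_total / C_cell = 11.48 / 2.296 = 5

5


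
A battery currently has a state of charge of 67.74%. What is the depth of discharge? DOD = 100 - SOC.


Complement of SOC: DOD = 100% - 67.74% = 32.26%

32.26%


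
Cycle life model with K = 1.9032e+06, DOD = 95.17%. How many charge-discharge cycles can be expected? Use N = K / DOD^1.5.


Step 1: DOD^1.5 = 95.17^1.5 = 928.43
Step 2: N = 1.9032e+06 / 928.43 = 2050 cycles

2050 cycles


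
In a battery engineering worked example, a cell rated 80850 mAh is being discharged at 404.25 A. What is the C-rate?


Convert: capacity = 80850 mAh = 80.85 Ah
Rearranging: C_rate = 404.25 / 80.85 = 5C

5C


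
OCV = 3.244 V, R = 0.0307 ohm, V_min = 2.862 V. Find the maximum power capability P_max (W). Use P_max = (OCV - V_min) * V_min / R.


P_max = (OCV - V_min) * V_min / R = (3.244 - 2.862) * 2.862 / 0.0307 = 0.382 * 2.862 / 0.0307 = 35.61 W

35.61 W


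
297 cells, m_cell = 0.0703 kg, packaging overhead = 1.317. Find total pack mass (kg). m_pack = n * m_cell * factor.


Cell mass sum = 297 * 0.0703 = 20.879 kg
With overhead 1.317: m_pack = 20.879 * 1.317 = 27.50 kg

27.50 kg


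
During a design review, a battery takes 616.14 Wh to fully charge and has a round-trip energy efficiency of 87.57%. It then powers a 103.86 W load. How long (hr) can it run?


Step 1: E_discharge = eta/100 * E_charge = 87.57/100 * 616.14 = 539.55 Wh
Step 2: t = E_discharge / P = 539.55 / 103.86 = 5.195 hr

5.195 hr


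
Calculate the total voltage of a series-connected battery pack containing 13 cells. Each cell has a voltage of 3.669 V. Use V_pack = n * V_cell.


With 13 cells in series at 3.669 V each, V_pack = 47.697 V

47.697 V


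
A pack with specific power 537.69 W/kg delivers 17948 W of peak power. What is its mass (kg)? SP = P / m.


m = P / SP = 17948 / 537.69 = 33.38 kg

33.38 kg


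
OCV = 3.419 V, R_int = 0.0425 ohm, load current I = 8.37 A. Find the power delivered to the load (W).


Step 1: V_terminal = OCV - I*R = 3.419 - 8.37 * 0.0425 = 3.0633 V
Step 2: P_out = V_terminal * I = 3.0633 * 8.37 = 25.64 W

25.64 W


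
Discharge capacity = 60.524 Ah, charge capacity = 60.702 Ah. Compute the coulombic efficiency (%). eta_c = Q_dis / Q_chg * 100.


eta_c = Q_dis / Q_chg * 100 = 60.524 / 60.702 * 100 = 99.71%

99.71%


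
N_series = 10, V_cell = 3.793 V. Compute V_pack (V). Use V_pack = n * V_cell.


Series voltages add: 10 * 3.793 V = 37.93 V

37.93 V


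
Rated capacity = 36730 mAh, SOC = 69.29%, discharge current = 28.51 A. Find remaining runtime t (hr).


Convert: C_total = 36730 mAh = 36.73 Ah
Step 1: remaining = SOC/100 * C_total = 69.29/100 * 36.73 = 25.45 Ah
Step 2: t = remaining / I = 25.45 / 28.51 = 0.8927 hr

0.8927 hr


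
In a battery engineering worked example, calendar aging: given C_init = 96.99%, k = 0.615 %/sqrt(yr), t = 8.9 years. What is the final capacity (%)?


sqrt(t) = sqrt(8.9) = 2.9833
C_final = 96.99 - 0.615 * 2.9833 = 95.16%

95.16%


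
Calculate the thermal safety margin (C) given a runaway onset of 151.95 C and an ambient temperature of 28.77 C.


Safety margin = 151.95 C - 28.77 C = 123.18 C

123.18 C


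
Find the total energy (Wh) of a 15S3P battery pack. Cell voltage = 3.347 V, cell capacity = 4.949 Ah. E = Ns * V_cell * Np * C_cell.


V_pack = 15 * 3.347 = 50.205 V
C_pack = 3 * 4.949 = 14.847 Ah
E = V_pack * C_pack = 50.205 * 14.847 = 745.4 Wh

745.4 Wh


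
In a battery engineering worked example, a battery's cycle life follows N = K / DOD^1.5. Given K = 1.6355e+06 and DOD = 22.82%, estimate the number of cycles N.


Step 1: DOD^1.5 = 22.82^1.5 = 109.01
Step 2: N = 1.6355e+06 / 109.01 = 15000 cycles

15000 cycles


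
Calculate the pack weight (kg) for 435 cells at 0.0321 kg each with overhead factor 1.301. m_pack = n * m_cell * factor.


m_pack = n * m_cell * overhead = 435 * 0.0321 * 1.301 = 18.17 kg

18.17 kg


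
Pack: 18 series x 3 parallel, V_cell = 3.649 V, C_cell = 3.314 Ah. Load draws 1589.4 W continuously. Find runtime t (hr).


Step 1: E_pack = Ns * V_cell * Np * C_cell = 18 * 3.649 * 3 * 3.314 = 653.01 Wh
Step 2: t = E_pack / P = 653.01 / 1589.4 = 0.4109 hr

0.4109 hr


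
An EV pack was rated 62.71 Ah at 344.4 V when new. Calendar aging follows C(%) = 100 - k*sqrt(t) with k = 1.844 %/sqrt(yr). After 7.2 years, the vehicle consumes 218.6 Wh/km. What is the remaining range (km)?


Step 1: capacity retention = 100 - 1.844 * sqrt(7.2) = 100 - 1.844 * 2.6833 = 95.052%
Step 2: C_now = 62.71 * 95.052/100 = 59.607 Ah
Step 3: E_pack = V * C_now = 344.4 * 59.607 = 20529 Wh
Step 4: range = E_pack / consumption = 20529 / 218.6 = 93.91 km

93.91 km


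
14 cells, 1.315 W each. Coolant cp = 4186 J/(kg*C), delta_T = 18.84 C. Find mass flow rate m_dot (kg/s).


Step 1: Total heat Q = 14 * 1.315 W = 18.41 W
Step 2: denom = cp * dT = 4186 * 18.84 = 78864
Step 3: m_dot = 18.41 / 78864 = 2.334e-04 kg/s

2.334e-04 kg/s


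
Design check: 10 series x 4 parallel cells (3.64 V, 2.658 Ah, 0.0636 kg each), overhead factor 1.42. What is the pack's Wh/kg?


Step 1: V_pack = 10 * 3.64 = 36.4 V
Step 2: C_pack = 4 * 2.658 = 10.632 Ah
Step 3: E_pack = V_pack * C_pack = 36.4 * 10.632 = 387 Wh
Step 4: m_pack = 10 * 4 * 0.0636 * 1.42 = 3.6125 kg
Step 5: ED = E_pack / m_pack = 387 / 3.6125 = 107.1 Wh/kg

107.1 Wh/kg


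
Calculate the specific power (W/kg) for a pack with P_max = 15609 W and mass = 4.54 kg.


Specific power = 15609 W / 4.54 kg = 3438 W/kg

3438 W/kg


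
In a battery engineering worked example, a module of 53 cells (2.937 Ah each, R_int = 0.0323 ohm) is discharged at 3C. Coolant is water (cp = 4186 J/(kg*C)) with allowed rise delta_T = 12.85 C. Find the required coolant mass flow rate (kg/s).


Step 1: I = 3 * 2.937 = 8.811 A
Step 2: Q_cell = I^2 * R = 8.811^2 * 0.0323 = 2.5076 W
Step 3: Q_total = 53 * 2.5076 = 132.9 W
Step 4: m_dot = Q_total / (cp * dT) = 132.9 / (4186 * 12.85) = 0.002471 kg/s

0.002471 kg/s


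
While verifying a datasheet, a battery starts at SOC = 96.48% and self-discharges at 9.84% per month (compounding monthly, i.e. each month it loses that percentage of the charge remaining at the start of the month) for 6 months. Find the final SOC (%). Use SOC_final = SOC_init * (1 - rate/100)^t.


Monthly retention factor = 1 - 9.84/100 = 0.9016
Over 6 months: factor^6 = 0.53713
SOC_final = 96.48 * 0.53713 = 51.82%

51.82%


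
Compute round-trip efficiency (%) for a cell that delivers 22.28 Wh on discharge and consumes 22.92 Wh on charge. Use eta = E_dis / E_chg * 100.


eta_e = E_dis / E_chg * 100 = 22.28 / 22.92 * 100 = 97.21%

97.21%


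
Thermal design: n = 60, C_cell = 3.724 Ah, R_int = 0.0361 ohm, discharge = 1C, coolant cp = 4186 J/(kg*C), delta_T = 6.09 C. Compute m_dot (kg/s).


Step 1: I = 1 * 3.724 = 3.724 A
Step 2: Q_cell = I^2 * R = 3.724^2 * 0.0361 = 0.50064 W
Step 3: Q_total = 60 * 0.50064 = 30.038 W
Step 4: m_dot = Q_total / (cp * dT) = 30.038 / (4186 * 6.09) = 0.001178 kg/s

0.001178 kg/s


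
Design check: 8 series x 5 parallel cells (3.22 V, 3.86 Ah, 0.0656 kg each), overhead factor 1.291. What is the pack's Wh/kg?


Step 1: V_pack = 8 * 3.22 = 25.76 V
Step 2: C_pack = 5 * 3.86 = 19.3 Ah
Step 3: E_pack = V_pack * C_pack = 25.76 * 19.3 = 497.17 Wh
Step 4: m_pack = 8 * 5 * 0.0656 * 1.291 = 3.3876 kg
Step 5: ED = E_pack / m_pack = 497.17 / 3.3876 = 146.8 Wh/kg

146.8 Wh/kg


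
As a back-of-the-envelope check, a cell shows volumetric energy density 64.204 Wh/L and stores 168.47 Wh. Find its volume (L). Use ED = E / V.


V = E / ED = 168.47 / 64.204 = 2.624 L

2.624 L


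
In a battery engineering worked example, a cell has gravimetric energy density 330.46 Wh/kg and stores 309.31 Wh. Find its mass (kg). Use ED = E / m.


m = E / ED = 309.31 / 330.46 = 0.9360 kg

0.9360 kg


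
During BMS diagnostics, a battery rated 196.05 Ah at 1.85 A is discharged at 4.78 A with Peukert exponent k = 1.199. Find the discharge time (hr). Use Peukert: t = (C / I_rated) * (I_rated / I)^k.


t_rated = C / I_rated = 196.05 / 1.85 = 105.97 hr
(I_rated/I)^k = (0.38703)^1.199 = 0.32041
t = t_rated * (I_rated/I)^k = 105.97 * 0.32041 = 33.95 hr

33.95 hr


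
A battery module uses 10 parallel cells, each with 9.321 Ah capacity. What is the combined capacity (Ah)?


C_total = 10 * 9.321 = 93.21 Ah

93.21 Ah


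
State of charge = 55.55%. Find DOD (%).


Complement of SOC: DOD = 100% - 55.55% = 44.45%

44.45%


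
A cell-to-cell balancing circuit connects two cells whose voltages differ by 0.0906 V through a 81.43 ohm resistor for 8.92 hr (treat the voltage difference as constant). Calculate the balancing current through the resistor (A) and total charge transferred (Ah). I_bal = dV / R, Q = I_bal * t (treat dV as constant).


First, Ohm's law: I_bal = 0.0906 V / 81.43 ohm = 0.0011126 A
Then Q = I * t = 0.0011126 A * 8.92 hr = 0.009924 Ah

I=0.0011126 A, Q=0.009924 Ah


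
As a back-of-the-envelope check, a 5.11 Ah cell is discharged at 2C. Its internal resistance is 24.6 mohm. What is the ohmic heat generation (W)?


Convert: R = 24.6 mohm = 0.0246 ohm
Step 1: I = C_rate * capacity = 2 * 5.11 = 10.22 A
Step 2: Q = I^2 * R = 10.22^2 * 0.0246 = 104.45 * 0.0246 = 2.569 W

2.569 W


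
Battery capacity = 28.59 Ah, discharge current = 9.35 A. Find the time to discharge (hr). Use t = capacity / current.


Runtime = 28.59 Ah / 9.35 A = 3.058 hr

3.058 hr


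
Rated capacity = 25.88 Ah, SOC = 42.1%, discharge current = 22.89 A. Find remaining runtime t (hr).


Step 1: remaining = SOC/100 * C_total = 42.1/100 * 25.88 = 10.895 Ah
Step 2: t = remaining / I = 10.895 / 22.89 = 0.4760 hr

0.4760 hr


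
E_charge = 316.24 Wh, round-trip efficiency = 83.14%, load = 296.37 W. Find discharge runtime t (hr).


Step 1: E_discharge = eta/100 * E_charge = 83.14/100 * 316.24 = 262.92 Wh
Step 2: t = E_discharge / P = 262.92 / 296.37 = 0.8871 hr

0.8871 hr


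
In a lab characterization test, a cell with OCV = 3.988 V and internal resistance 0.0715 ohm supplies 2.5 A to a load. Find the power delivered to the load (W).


Step 1: V_terminal = OCV - I*R = 3.988 - 2.5 * 0.0715 = 3.8093 V
Step 2: P_out = V_terminal * I = 3.8093 * 2.5 = 9.523 W

9.523 W


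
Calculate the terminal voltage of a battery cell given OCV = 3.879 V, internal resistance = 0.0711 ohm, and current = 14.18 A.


IR drop = 14.18 * 0.0711 = 1.0082 V
V = 3.879 - 1.0082 = 2.871 V

2.871 V


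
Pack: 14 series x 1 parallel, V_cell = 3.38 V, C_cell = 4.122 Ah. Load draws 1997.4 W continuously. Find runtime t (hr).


Step 1: E_pack = Ns * V_cell * Np * C_cell = 14 * 3.38 * 1 * 4.122 = 195.05 Wh
Step 2: t = E_pack / P = 195.05 / 1997.4 = 0.09765 hr

0.09765 hr


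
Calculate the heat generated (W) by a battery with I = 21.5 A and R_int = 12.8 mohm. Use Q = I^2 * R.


Convert: R = 12.8 mohm = 0.0128 ohm
I^2 = 462.25
Q = 462.25 * 0.0128 = 5.917 W

5.917 W


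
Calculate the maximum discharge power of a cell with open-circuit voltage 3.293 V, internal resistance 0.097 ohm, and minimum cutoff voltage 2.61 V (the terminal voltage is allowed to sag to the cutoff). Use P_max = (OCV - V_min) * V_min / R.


dV = OCV - V_min = 0.683 V (so I_max = dV / R)
P_max = dV * V_min / R = 0.683 * 2.61 / 0.097 = 18.38 W

18.38 W


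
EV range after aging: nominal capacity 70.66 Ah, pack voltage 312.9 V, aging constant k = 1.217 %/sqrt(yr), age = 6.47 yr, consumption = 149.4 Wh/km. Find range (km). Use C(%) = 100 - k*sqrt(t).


Step 1: capacity retention = 100 - 1.217 * sqrt(6.47) = 100 - 1.217 * 2.5436 = 96.904%
Step 2: C_now = 70.66 * 96.904/100 = 68.472 Ah
Step 3: E_pack = V * C_now = 312.9 * 68.472 = 21425 Wh
Step 4: range = E_pack / consumption = 21425 / 149.4 = 143.4 km

143.4 km


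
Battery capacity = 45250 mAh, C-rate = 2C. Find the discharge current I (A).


Convert: capacity = 45250 mAh = 45.25 Ah
I = C_rate * capacity = 2 * 45.25 = 90.5 A

90.5 A


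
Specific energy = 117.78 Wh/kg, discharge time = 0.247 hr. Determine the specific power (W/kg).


Specific power = 117.78 Wh/kg / 0.247 hr = 476.8 W/kg

476.8 W/kg


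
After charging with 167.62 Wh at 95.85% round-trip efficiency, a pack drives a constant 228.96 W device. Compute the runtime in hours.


Step 1: E_discharge = eta/100 * E_charge = 95.85/100 * 167.62 = 160.66 Wh
Step 2: t = E_discharge / P = 160.66 / 228.96 = 0.7017 hr

0.7017 hr


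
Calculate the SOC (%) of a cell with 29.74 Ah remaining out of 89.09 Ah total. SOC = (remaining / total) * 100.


SOC = (remaining / total) * 100 = (29.74 / 89.09) * 100 = 33.38%

33.38%


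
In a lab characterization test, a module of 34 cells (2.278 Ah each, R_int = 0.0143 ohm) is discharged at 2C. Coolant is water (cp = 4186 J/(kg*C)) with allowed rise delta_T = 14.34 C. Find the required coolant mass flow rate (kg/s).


Step 1: I = 2 * 2.278 = 4.556 A
Step 2: Q_cell = I^2 * R = 4.556^2 * 0.0143 = 0.29683 W
Step 3: Q_total = 34 * 0.29683 = 10.092 W
Step 4: m_dot = Q_total / (cp * dT) = 10.092 / (4186 * 14.34) = 1.681e-04 kg/s

1.681e-04 kg/s


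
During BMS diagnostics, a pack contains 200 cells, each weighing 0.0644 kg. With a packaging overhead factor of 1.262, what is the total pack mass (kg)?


m_pack = n * m_cell * overhead = 200 * 0.0644 * 1.262 = 16.25 kg

16.25 kg


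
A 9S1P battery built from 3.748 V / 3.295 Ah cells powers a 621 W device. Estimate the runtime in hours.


Step 1: E_pack = Ns * V_cell * Np * C_cell = 9 * 3.748 * 1 * 3.295 = 111.15 Wh
Step 2: t = E_pack / P = 111.15 / 621 = 0.1790 hr

0.1790 hr


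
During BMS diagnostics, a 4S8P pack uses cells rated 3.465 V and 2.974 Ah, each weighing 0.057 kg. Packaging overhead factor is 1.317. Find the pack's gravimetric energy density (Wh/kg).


Step 1: V_pack = 4 * 3.465 = 13.86 V
Step 2: C_pack = 8 * 2.974 = 23.792 Ah
Step 3: E_pack = V_pack * C_pack = 13.86 * 23.792 = 329.76 Wh
Step 4: m_pack = 4 * 8 * 0.057 * 1.317 = 2.4022 kg
Step 5: ED = E_pack / m_pack = 329.76 / 2.4022 = 137.3 Wh/kg

137.3 Wh/kg


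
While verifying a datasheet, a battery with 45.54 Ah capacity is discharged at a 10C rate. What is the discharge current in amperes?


I = C_rate * capacity = 10 * 45.54 = 455.4 A

455.4 A


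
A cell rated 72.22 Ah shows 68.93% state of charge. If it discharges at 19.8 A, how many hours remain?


Step 1: remaining = SOC/100 * C_total = 68.93/100 * 72.22 = 49.781 Ah
Step 2: t = remaining / I = 49.781 / 19.8 = 2.514 hr

2.514 hr


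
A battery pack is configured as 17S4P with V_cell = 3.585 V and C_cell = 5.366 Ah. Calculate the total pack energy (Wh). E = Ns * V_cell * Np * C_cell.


E = Ns * Vcell * Np * Ccell = 17 * 3.585 * 4 * 5.366 = 1308 Wh

1308 Wh


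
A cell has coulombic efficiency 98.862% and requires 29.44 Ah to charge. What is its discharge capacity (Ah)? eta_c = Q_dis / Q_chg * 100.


Q_dis = eta/100 * Q_chg = 98.862/100 * 29.44 = 29.10 Ah

29.10 Ah


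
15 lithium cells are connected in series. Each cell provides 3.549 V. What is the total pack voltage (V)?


V_pack = n * V_cell = 15 * 3.549 = 53.235 V

53.235 V


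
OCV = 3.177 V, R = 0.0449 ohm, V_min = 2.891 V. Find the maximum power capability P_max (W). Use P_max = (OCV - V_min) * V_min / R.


P_max = (OCV - V_min) * V_min / R = (3.177 - 2.891) * 2.891 / 0.0449 = 0.286 * 2.891 / 0.0449 = 18.41 W

18.41 W


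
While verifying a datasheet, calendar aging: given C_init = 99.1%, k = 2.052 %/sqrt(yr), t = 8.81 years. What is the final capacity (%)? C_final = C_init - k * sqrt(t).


sqrt(t) = sqrt(8.81) = 2.9682
C_final = 99.1 - 2.052 * 2.9682 = 93.01%

93.01%


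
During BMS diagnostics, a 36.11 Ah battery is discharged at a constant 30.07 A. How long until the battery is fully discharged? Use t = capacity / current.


t = capacity / current = 36.11 / 30.07 = 1.201 hr

1.201 hr


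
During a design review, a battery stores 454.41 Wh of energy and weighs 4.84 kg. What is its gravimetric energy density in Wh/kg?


ED = E / m = 454.41 / 4.84 = 93.89 Wh/kg

93.89 Wh/kg


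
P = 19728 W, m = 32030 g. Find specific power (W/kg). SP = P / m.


Convert: m = 32030 g = 32.03 kg
Specific power = 19728 W / 32.03 kg = 615.9 W/kg

615.9 W/kg


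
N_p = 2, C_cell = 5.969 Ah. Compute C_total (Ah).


C_total = 2 * 5.969 = 11.938 Ah

11.938 Ah


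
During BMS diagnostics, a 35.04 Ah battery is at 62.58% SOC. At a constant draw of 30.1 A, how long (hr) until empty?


Step 1: remaining = SOC/100 * C_total = 62.58/100 * 35.04 = 21.928 Ah
Step 2: t = remaining / I = 21.928 / 30.1 = 0.7285 hr

0.7285 hr


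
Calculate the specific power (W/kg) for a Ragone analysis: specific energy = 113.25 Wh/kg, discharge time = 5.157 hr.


Specific power = 113.25 Wh/kg / 5.157 hr = 21.96 W/kg

21.96 W/kg


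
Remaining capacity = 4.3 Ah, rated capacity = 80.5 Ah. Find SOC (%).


SOC = (remaining / total) * 100 = (4.3 / 80.5) * 100 = 5.342%

5.342%


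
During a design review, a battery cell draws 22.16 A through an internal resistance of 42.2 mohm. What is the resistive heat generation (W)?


Convert: R = 42.2 mohm = 0.0422 ohm
I^2 = 491.07
Q = 491.07 * 0.0422 = 20.72 W

20.72 W


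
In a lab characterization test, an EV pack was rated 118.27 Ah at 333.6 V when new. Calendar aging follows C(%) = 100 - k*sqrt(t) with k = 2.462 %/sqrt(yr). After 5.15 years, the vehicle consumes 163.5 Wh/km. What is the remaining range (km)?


Step 1: capacity retention = 100 - 2.462 * sqrt(5.15) = 100 - 2.462 * 2.2694 = 94.413%
Step 2: C_now = 118.27 * 94.413/100 = 111.66 Ah
Step 3: E_pack = V * C_now = 333.6 * 111.66 = 37250 Wh
Step 4: range = E_pack / consumption = 37250 / 163.5 = 227.8 km

227.8 km


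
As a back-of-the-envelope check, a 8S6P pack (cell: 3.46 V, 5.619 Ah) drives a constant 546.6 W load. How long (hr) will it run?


Step 1: E_pack = Ns * V_cell * Np * C_cell = 8 * 3.46 * 6 * 5.619 = 933.2 Wh
Step 2: t = E_pack / P = 933.2 / 546.6 = 1.707 hr

1.707 hr


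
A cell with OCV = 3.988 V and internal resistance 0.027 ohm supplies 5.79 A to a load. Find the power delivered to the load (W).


Step 1: V_terminal = OCV - I*R = 3.988 - 5.79 * 0.027 = 3.8317 V
Step 2: P_out = V_terminal * I = 3.8317 * 5.79 = 22.19 W

22.19 W


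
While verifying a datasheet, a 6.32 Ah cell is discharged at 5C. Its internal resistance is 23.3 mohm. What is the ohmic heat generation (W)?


Convert: R = 23.3 mohm = 0.0233 ohm
Step 1: I = C_rate * capacity = 5 * 6.32 = 31.6 A
Step 2: Q = I^2 * R = 31.6^2 * 0.0233 = 998.56 * 0.0233 = 23.27 W

23.27 W


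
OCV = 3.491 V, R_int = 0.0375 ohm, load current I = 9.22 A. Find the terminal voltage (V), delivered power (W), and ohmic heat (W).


Step 1: V_terminal = OCV - I*R = 3.491 - 9.22 * 0.0375 = 3.1453 V
Step 2: P_out = V_terminal * I = 3.1453 * 9.22 = 29.00 W
Step 3: Q = I^2 * R = 9.22^2 * 0.0375 = 3.188 W

V=3.1453 V, P=29.00 W, Q=3.188 W


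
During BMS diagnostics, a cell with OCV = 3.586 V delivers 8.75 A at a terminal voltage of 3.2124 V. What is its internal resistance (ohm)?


R = (OCV - V) / I = (3.586 - 3.2124) / 8.75 = 0.04270 ohm

0.04270 ohm


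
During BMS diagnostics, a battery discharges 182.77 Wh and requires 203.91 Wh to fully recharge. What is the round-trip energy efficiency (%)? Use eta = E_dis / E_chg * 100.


Round-trip efficiency = 182.77/203.91 * 100% = 89.63%

89.63%


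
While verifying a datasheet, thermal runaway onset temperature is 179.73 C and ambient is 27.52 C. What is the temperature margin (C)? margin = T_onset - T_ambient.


margin = T_onset - T_ambient = 179.73 - 27.52 = 152.21 C

152.21 C


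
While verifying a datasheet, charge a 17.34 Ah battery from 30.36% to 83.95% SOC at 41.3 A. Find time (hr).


delta_Ah = 17.34 * (83.95 - 30.36) / 100 = 9.2925 Ah
t = delta_Ah / I = 9.2925 / 41.3 = 0.2250 hr

0.2250 hr


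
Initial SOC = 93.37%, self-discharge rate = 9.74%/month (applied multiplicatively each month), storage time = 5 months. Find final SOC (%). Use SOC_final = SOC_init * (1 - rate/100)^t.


Monthly retention factor = 1 - 9.74/100 = 0.9026
Over 5 months: factor^5 = 0.59907
SOC_final = 93.37 * 0.59907 = 55.94%

55.94%


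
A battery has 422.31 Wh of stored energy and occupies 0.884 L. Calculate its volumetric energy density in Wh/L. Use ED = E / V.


Volumetric ED = 422.31 Wh / 0.884 L = 477.7 Wh/L

477.7 Wh/L


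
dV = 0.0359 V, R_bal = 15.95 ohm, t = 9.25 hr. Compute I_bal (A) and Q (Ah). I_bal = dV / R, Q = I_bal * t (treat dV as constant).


I_bal = dV / R = 0.0359 / 15.95 = 0.0022508 A
Q = I_bal * t = 0.0022508 * 9.25 = 0.02082 Ah

I=0.0022508 A, Q=0.02082 Ah


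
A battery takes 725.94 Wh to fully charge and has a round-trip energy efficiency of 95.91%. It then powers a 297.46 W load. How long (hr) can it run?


Step 1: E_discharge = eta/100 * E_charge = 95.91/100 * 725.94 = 696.25 Wh
Step 2: t = E_discharge / P = 696.25 / 297.46 = 2.341 hr

2.341 hr


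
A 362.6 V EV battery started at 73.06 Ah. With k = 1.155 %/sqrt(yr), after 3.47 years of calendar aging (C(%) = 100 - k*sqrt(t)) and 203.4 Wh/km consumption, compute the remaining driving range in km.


Step 1: capacity retention = 100 - 1.155 * sqrt(3.47) = 100 - 1.155 * 1.8628 = 97.848%
Step 2: C_now = 73.06 * 97.848/100 = 71.488 Ah
Step 3: E_pack = V * C_now = 362.6 * 71.488 = 25922 Wh
Step 4: range = E_pack / consumption = 25922 / 203.4 = 127.4 km

127.4 km


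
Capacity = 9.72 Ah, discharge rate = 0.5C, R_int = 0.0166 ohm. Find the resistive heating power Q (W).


Step 1: I = C_rate * capacity = 0.5 * 9.72 = 4.86 A
Step 2: Q = I^2 * R = 4.86^2 * 0.0166 = 23.62 * 0.0166 = 0.3921 W

0.3921 W


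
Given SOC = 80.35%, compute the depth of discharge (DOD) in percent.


DOD = 100 - SOC = 100 - 80.35 = 19.65%

19.65%


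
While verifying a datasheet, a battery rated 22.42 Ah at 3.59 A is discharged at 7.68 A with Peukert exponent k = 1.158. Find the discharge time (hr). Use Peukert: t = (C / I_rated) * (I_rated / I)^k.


Step 1: t_rated = C / I_rated = 22.42 / 3.59 = 6.2451 hr
Step 2: ratio = 3.59 / 7.68 = 0.46745
Step 3: ratio^k = 0.46745^1.158 = 0.41453
Step 4: t = t_rated * ratio^k = 6.2451 * 0.41453 = 2.589 hr

2.589 hr


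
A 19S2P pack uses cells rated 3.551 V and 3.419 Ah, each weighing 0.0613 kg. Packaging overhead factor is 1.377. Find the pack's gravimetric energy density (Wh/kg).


Step 1: V_pack = 19 * 3.551 = 67.469 V
Step 2: C_pack = 2 * 3.419 = 6.838 Ah
Step 3: E_pack = V_pack * C_pack = 67.469 * 6.838 = 461.35 Wh
Step 4: m_pack = 19 * 2 * 0.0613 * 1.377 = 3.2076 kg
Step 5: ED = E_pack / m_pack = 461.35 / 3.2076 = 143.8 Wh/kg

143.8 Wh/kg


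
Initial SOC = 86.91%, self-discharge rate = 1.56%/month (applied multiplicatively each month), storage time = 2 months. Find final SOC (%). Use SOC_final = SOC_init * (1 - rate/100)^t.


decay = (1 - 1.56/100)^2 = 0.96904
SOC_final = 86.91 * 0.96904 = 84.22%

84.22%
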